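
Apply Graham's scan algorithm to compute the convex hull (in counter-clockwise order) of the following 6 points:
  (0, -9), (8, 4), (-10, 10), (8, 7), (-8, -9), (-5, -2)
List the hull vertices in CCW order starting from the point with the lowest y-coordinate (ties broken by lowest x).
Hull (CCW) = [(-8, -9), (0, -9), (8, 4), (8, 7), (-10, 10)]

Graham scan procedure:
  1. Find the pivot p₀ = point with lowest y (tie → lowest x): (-8, -9).
  2. Sort the remaining points by polar angle around p₀.
  3. Walk through sorted points, maintaining a stack; pop the top while the last three entries make a non-left turn (cross product ≤ 0).
  4. Final stack is the convex hull in CCW order: (-8, -9), (0, -9), (8, 4), (8, 7), (-10, 10).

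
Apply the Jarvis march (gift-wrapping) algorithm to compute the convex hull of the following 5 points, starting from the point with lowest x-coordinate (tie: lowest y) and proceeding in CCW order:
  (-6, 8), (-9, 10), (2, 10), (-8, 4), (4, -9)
Hull (CCW) = [(-9, 10), (-8, 4), (4, -9), (2, 10)]

Jarvis march: at each step, from the current hull vertex p, select the next vertex q as the point such that every other point lies strictly to the left of (or on) the directed line p → q. (Equivalently: for every other point r, the cross product (q − p) × (r − p) ≥ 0.)
Starting point (lowest x, tie lowest y): (-9, 10). Wrap until returning to start. Resulting hull: (-9, 10), (-8, 4), (4, -9), (2, 10).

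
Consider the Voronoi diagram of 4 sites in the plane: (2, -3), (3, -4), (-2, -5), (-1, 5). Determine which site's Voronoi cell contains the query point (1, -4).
Nearest site = (2, -3)

The Voronoi cell of site s contains exactly those query points closer to s than to any other site. Compute squared distances from q = (1, -4) to each site:
  (2 − 1)² + (-3 − -4)² = 2
  (3 − 1)² + (-4 − -4)² = 4
  (-2 − 1)² + (-5 − -4)² = 10
  (-1 − 1)² + (5 − -4)² = 85
Minimum is attained by (2, -3), so q lies in its Voronoi cell.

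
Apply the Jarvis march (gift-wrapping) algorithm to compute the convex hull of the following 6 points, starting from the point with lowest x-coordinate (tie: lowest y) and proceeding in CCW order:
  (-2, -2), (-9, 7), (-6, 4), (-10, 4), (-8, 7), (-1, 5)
Hull (CCW) = [(-10, 4), (-2, -2), (-1, 5), (-8, 7), (-9, 7)]

Jarvis march: at each step, from the current hull vertex p, select the next vertex q as the point such that every other point lies strictly to the left of (or on) the directed line p → q. (Equivalently: for every other point r, the cross product (q − p) × (r − p) ≥ 0.)
Starting point (lowest x, tie lowest y): (-10, 4). Wrap until returning to start. Resulting hull: (-10, 4), (-2, -2), (-1, 5), (-8, 7), (-9, 7).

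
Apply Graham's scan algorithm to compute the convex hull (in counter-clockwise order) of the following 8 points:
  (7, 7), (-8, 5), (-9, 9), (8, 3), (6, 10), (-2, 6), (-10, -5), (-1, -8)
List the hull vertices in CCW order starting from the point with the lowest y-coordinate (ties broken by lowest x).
Hull (CCW) = [(-1, -8), (8, 3), (7, 7), (6, 10), (-9, 9), (-10, -5)]

Graham scan procedure:
  1. Find the pivot p₀ = point with lowest y (tie → lowest x): (-1, -8).
  2. Sort the remaining points by polar angle around p₀.
  3. Walk through sorted points, maintaining a stack; pop the top while the last three entries make a non-left turn (cross product ≤ 0).
  4. Final stack is the convex hull in CCW order: (-1, -8), (8, 3), (7, 7), (6, 10), (-9, 9), (-10, -5).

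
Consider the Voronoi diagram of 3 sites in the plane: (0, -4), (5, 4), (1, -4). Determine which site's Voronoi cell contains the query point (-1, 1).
Nearest site = (0, -4)

The Voronoi cell of site s contains exactly those query points closer to s than to any other site. Compute squared distances from q = (-1, 1) to each site:
  (0 − -1)² + (-4 − 1)² = 26
  (1 − -1)² + (-4 − 1)² = 29
  (5 − -1)² + (4 − 1)² = 45
Minimum is attained by (0, -4), so q lies in its Voronoi cell.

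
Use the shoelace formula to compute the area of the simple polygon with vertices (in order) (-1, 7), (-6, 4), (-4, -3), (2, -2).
Area = 49

Shoelace formula: Area = (1/2) |Σ_i (x_i · y_{i+1} − x_{i+1} · y_i)| (indices mod n). Compute each cross term:
  (-1)(4) − (-6)(7) = 38
  (-6)(-3) − (-4)(4) = 34
  (-4)(-2) − (2)(-3) = 14
  (2)(7) − (-1)(-2) = 12
Sum = 98, so (signed) Area = 98/2 = 49, |Area| = 49.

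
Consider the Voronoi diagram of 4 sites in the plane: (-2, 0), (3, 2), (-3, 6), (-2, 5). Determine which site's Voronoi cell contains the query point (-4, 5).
Nearest site = (-3, 6)

The Voronoi cell of site s contains exactly those query points closer to s than to any other site. Compute squared distances from q = (-4, 5) to each site:
  (-3 − -4)² + (6 − 5)² = 2
  (-2 − -4)² + (5 − 5)² = 4
  (-2 − -4)² + (0 − 5)² = 29
  (3 − -4)² + (2 − 5)² = 58
Minimum is attained by (-3, 6), so q lies in its Voronoi cell.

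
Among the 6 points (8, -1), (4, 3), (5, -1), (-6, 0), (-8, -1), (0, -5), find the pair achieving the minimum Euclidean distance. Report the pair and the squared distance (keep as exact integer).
Pair = ((-6, 0), (-8, -1)); squared distance = 5

Compute all C(6, 2) = 15 pairwise squared distances (x_i − x_j)² + (y_i − y_j)². The minimum is 5, attained by the pair ((-6, 0), (-8, -1)).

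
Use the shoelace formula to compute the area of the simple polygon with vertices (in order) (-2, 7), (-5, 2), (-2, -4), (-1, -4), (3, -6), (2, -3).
Area = 44

Shoelace formula: Area = (1/2) |Σ_i (x_i · y_{i+1} − x_{i+1} · y_i)| (indices mod n). Compute each cross term:
  (-2)(2) − (-5)(7) = 31
  (-5)(-4) − (-2)(2) = 24
  (-2)(-4) − (-1)(-4) = 4
  (-1)(-6) − (3)(-4) = 18
  (3)(-3) − (2)(-6) = 3
  (2)(7) − (-2)(-3) = 8
Sum = 88, so (signed) Area = 88/2 = 44, |Area| = 44.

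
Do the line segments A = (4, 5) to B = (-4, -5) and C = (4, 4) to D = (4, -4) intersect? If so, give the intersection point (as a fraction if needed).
No (intersection of containing lines falls outside at least one segment)

Parametrize and solve: t = 0, s = -1/8. At least one of these is outside [0, 1], so the segments do not intersect.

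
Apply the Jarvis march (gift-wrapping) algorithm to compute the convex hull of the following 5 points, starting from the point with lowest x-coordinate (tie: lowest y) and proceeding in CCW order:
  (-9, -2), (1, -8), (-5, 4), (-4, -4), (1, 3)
Hull (CCW) = [(-9, -2), (1, -8), (1, 3), (-5, 4)]

Jarvis march: at each step, from the current hull vertex p, select the next vertex q as the point such that every other point lies strictly to the left of (or on) the directed line p → q. (Equivalently: for every other point r, the cross product (q − p) × (r − p) ≥ 0.)
Starting point (lowest x, tie lowest y): (-9, -2). Wrap until returning to start. Resulting hull: (-9, -2), (1, -8), (1, 3), (-5, 4).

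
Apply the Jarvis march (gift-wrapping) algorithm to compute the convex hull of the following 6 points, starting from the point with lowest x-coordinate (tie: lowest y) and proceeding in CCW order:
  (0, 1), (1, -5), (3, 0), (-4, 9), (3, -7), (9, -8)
Hull (CCW) = [(-4, 9), (1, -5), (3, -7), (9, -8), (3, 0)]

Jarvis march: at each step, from the current hull vertex p, select the next vertex q as the point such that every other point lies strictly to the left of (or on) the directed line p → q. (Equivalently: for every other point r, the cross product (q − p) × (r − p) ≥ 0.)
Starting point (lowest x, tie lowest y): (-4, 9). Wrap until returning to start. Resulting hull: (-4, 9), (1, -5), (3, -7), (9, -8), (3, 0).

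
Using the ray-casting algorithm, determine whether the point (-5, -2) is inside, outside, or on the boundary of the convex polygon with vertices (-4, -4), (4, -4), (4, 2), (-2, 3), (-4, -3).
The point (-5, -2) lies strictly outside the polygon

Cast a horizontal ray to the right from the query point and count how many polygon edges it crosses (each edge strictly once or zero times, handled with the usual half-open convention). 
Parity of crossings → even ⇒ outside.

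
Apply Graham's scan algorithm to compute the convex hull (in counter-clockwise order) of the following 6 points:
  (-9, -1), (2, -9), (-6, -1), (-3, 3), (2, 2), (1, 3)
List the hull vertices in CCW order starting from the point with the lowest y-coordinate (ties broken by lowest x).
Hull (CCW) = [(2, -9), (2, 2), (1, 3), (-3, 3), (-9, -1)]

Graham scan procedure:
  1. Find the pivot p₀ = point with lowest y (tie → lowest x): (2, -9).
  2. Sort the remaining points by polar angle around p₀.
  3. Walk through sorted points, maintaining a stack; pop the top while the last three entries make a non-left turn (cross product ≤ 0).
  4. Final stack is the convex hull in CCW order: (2, -9), (2, 2), (1, 3), (-3, 3), (-9, -1).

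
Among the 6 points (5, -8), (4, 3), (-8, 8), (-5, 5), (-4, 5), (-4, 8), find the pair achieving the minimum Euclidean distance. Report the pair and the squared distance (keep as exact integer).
Pair = ((-5, 5), (-4, 5)); squared distance = 1

Compute all C(6, 2) = 15 pairwise squared distances (x_i − x_j)² + (y_i − y_j)². The minimum is 1, attained by the pair ((-5, 5), (-4, 5)).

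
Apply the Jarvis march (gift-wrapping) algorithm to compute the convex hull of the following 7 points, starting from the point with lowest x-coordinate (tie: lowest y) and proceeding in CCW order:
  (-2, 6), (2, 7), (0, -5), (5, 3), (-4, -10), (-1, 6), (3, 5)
Hull (CCW) = [(-4, -10), (0, -5), (5, 3), (2, 7), (-2, 6)]

Jarvis march: at each step, from the current hull vertex p, select the next vertex q as the point such that every other point lies strictly to the left of (or on) the directed line p → q. (Equivalently: for every other point r, the cross product (q − p) × (r − p) ≥ 0.)
Starting point (lowest x, tie lowest y): (-4, -10). Wrap until returning to start. Resulting hull: (-4, -10), (0, -5), (5, 3), (2, 7), (-2, 6).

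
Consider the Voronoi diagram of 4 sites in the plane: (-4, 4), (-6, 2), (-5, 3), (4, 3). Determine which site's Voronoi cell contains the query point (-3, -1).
Nearest site = (-6, 2)

The Voronoi cell of site s contains exactly those query points closer to s than to any other site. Compute squared distances from q = (-3, -1) to each site:
  (-6 − -3)² + (2 − -1)² = 18
  (-5 − -3)² + (3 − -1)² = 20
  (-4 − -3)² + (4 − -1)² = 26
  (4 − -3)² + (3 − -1)² = 65
Minimum is attained by (-6, 2), so q lies in its Voronoi cell.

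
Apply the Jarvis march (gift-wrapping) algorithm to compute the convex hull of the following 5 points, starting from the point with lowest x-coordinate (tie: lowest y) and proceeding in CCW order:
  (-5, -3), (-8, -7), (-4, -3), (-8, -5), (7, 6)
Hull (CCW) = [(-8, -7), (7, 6), (-8, -5)]

Jarvis march: at each step, from the current hull vertex p, select the next vertex q as the point such that every other point lies strictly to the left of (or on) the directed line p → q. (Equivalently: for every other point r, the cross product (q − p) × (r − p) ≥ 0.)
Starting point (lowest x, tie lowest y): (-8, -7). Wrap until returning to start. Resulting hull: (-8, -7), (7, 6), (-8, -5).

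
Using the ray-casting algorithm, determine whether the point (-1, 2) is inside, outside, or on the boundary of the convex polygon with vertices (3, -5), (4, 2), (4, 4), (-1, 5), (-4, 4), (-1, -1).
The point (-1, 2) lies strictly inside the polygon

Cast a horizontal ray to the right from the query point and count how many polygon edges it crosses (each edge strictly once or zero times, handled with the usual half-open convention). 
Parity of crossings → odd ⇒ inside.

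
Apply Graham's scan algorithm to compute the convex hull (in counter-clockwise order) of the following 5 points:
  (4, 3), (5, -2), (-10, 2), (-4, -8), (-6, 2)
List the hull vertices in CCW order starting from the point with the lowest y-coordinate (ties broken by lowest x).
Hull (CCW) = [(-4, -8), (5, -2), (4, 3), (-10, 2)]

Graham scan procedure:
  1. Find the pivot p₀ = point with lowest y (tie → lowest x): (-4, -8).
  2. Sort the remaining points by polar angle around p₀.
  3. Walk through sorted points, maintaining a stack; pop the top while the last three entries make a non-left turn (cross product ≤ 0).
  4. Final stack is the convex hull in CCW order: (-4, -8), (5, -2), (4, 3), (-10, 2).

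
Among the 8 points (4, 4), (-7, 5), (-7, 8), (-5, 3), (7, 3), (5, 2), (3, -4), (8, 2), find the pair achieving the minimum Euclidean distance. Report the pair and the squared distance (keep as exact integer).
Pair = ((7, 3), (8, 2)); squared distance = 2

Compute all C(8, 2) = 28 pairwise squared distances (x_i − x_j)² + (y_i − y_j)². The minimum is 2, attained by the pair ((7, 3), (8, 2)).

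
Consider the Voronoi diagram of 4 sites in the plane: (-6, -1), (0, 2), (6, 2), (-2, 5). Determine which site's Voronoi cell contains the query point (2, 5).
Nearest site = (0, 2)

The Voronoi cell of site s contains exactly those query points closer to s than to any other site. Compute squared distances from q = (2, 5) to each site:
  (0 − 2)² + (2 − 5)² = 13
  (-2 − 2)² + (5 − 5)² = 16
  (6 − 2)² + (2 − 5)² = 25
  (-6 − 2)² + (-1 − 5)² = 100
Minimum is attained by (0, 2), so q lies in its Voronoi cell.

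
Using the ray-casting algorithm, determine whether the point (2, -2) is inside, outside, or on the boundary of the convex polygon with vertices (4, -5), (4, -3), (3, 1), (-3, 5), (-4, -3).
The point (2, -2) lies strictly inside the polygon

Cast a horizontal ray to the right from the query point and count how many polygon edges it crosses (each edge strictly once or zero times, handled with the usual half-open convention). 
Parity of crossings → odd ⇒ inside.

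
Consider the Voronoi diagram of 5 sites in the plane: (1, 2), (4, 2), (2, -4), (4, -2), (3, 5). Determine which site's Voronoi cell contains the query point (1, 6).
Nearest site = (3, 5)

The Voronoi cell of site s contains exactly those query points closer to s than to any other site. Compute squared distances from q = (1, 6) to each site:
  (3 − 1)² + (5 − 6)² = 5
  (1 − 1)² + (2 − 6)² = 16
  (4 − 1)² + (2 − 6)² = 25
  (4 − 1)² + (-2 − 6)² = 73
  (2 − 1)² + (-4 − 6)² = 101
Minimum is attained by (3, 5), so q lies in its Voronoi cell.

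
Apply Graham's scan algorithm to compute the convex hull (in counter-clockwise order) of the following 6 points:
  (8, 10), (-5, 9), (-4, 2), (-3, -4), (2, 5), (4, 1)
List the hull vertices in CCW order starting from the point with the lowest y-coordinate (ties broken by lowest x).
Hull (CCW) = [(-3, -4), (4, 1), (8, 10), (-5, 9), (-4, 2)]

Graham scan procedure:
  1. Find the pivot p₀ = point with lowest y (tie → lowest x): (-3, -4).
  2. Sort the remaining points by polar angle around p₀.
  3. Walk through sorted points, maintaining a stack; pop the top while the last three entries make a non-left turn (cross product ≤ 0).
  4. Final stack is the convex hull in CCW order: (-3, -4), (4, 1), (8, 10), (-5, 9), (-4, 2).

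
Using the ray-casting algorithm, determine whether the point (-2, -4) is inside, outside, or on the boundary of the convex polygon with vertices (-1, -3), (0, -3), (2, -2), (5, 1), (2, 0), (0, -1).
The point (-2, -4) lies strictly outside the polygon

Cast a horizontal ray to the right from the query point and count how many polygon edges it crosses (each edge strictly once or zero times, handled with the usual half-open convention). 
Parity of crossings → even ⇒ outside.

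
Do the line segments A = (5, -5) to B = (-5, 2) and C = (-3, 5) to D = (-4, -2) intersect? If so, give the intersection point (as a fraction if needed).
Yes; intersection at (-25/7, 1) (t = 6/7 on AB, s = 4/7 on CD)

Parametrize AB as A + t(B − A) = (5 + -10 t, -5 + 7 t) and CD as C + s(D − C) = (-3 + -1 s, 5 + -7 s). Solve the linear system for (t, s). Determinant = -77 ≠ 0, so a unique intersection of the containing lines exists. Solution: t = 6/7, s = 4/7 — both in [0, 1], so the segments cross. Intersection point: (-25/7, 1).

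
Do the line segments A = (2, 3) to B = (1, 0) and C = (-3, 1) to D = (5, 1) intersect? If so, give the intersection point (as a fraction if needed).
Yes; intersection at (4/3, 1) (t = 2/3 on AB, s = 13/24 on CD)

Parametrize AB as A + t(B − A) = (2 + -1 t, 3 + -3 t) and CD as C + s(D − C) = (-3 + 8 s, 1 + 0 s). Solve the linear system for (t, s). Determinant = -24 ≠ 0, so a unique intersection of the containing lines exists. Solution: t = 2/3, s = 13/24 — both in [0, 1], so the segments cross. Intersection point: (4/3, 1).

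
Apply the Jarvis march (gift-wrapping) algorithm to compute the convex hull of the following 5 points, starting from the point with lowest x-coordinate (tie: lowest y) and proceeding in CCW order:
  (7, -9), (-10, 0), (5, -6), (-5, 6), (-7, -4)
Hull (CCW) = [(-10, 0), (-7, -4), (7, -9), (5, -6), (-5, 6)]

Jarvis march: at each step, from the current hull vertex p, select the next vertex q as the point such that every other point lies strictly to the left of (or on) the directed line p → q. (Equivalently: for every other point r, the cross product (q − p) × (r − p) ≥ 0.)
Starting point (lowest x, tie lowest y): (-10, 0). Wrap until returning to start. Resulting hull: (-10, 0), (-7, -4), (7, -9), (5, -6), (-5, 6).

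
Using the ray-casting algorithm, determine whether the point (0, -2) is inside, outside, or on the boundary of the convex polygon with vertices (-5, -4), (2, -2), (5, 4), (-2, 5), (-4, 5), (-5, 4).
The point (0, -2) lies strictly inside the polygon

Cast a horizontal ray to the right from the query point and count how many polygon edges it crosses (each edge strictly once or zero times, handled with the usual half-open convention). 
Parity of crossings → odd ⇒ inside.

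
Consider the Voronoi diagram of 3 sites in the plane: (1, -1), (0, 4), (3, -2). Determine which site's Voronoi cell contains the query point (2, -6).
Nearest site = (3, -2)

The Voronoi cell of site s contains exactly those query points closer to s than to any other site. Compute squared distances from q = (2, -6) to each site:
  (3 − 2)² + (-2 − -6)² = 17
  (1 − 2)² + (-1 − -6)² = 26
  (0 − 2)² + (4 − -6)² = 104
Minimum is attained by (3, -2), so q lies in its Voronoi cell.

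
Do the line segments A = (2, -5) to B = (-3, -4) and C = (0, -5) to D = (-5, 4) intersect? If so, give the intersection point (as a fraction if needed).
Yes; intersection at (-1/4, -91/20) (t = 9/20 on AB, s = 1/20 on CD)

Parametrize AB as A + t(B − A) = (2 + -5 t, -5 + 1 t) and CD as C + s(D − C) = (0 + -5 s, -5 + 9 s). Solve the linear system for (t, s). Determinant = 40 ≠ 0, so a unique intersection of the containing lines exists. Solution: t = 9/20, s = 1/20 — both in [0, 1], so the segments cross. Intersection point: (-1/4, -91/20).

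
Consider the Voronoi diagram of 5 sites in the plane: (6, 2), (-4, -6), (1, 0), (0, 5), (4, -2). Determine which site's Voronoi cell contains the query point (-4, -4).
Nearest site = (-4, -6)

The Voronoi cell of site s contains exactly those query points closer to s than to any other site. Compute squared distances from q = (-4, -4) to each site:
  (-4 − -4)² + (-6 − -4)² = 4
  (1 − -4)² + (0 − -4)² = 41
  (4 − -4)² + (-2 − -4)² = 68
  (0 − -4)² + (5 − -4)² = 97
  (6 − -4)² + (2 − -4)² = 136
Minimum is attained by (-4, -6), so q lies in its Voronoi cell.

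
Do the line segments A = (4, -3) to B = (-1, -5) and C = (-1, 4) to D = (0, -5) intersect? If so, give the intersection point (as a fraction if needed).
Yes; intersection at (-2/47, -217/47) (t = 38/47 on AB, s = 45/47 on CD)

Parametrize AB as A + t(B − A) = (4 + -5 t, -3 + -2 t) and CD as C + s(D − C) = (-1 + 1 s, 4 + -9 s). Solve the linear system for (t, s). Determinant = -47 ≠ 0, so a unique intersection of the containing lines exists. Solution: t = 38/47, s = 45/47 — both in [0, 1], so the segments cross. Intersection point: (-2/47, -217/47).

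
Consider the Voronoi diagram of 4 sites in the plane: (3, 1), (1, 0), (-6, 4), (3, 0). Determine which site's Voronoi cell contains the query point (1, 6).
Nearest site = (3, 1)

The Voronoi cell of site s contains exactly those query points closer to s than to any other site. Compute squared distances from q = (1, 6) to each site:
  (3 − 1)² + (1 − 6)² = 29
  (1 − 1)² + (0 − 6)² = 36
  (3 − 1)² + (0 − 6)² = 40
  (-6 − 1)² + (4 − 6)² = 53
Minimum is attained by (3, 1), so q lies in its Voronoi cell.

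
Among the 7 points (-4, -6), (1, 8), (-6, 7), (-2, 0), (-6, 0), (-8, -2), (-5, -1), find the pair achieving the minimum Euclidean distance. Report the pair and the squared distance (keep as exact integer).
Pair = ((-6, 0), (-5, -1)); squared distance = 2

Compute all C(7, 2) = 21 pairwise squared distances (x_i − x_j)² + (y_i − y_j)². The minimum is 2, attained by the pair ((-6, 0), (-5, -1)).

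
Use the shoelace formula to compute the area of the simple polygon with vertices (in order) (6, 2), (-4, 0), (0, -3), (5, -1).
Area = 51/2

Shoelace formula: Area = (1/2) |Σ_i (x_i · y_{i+1} − x_{i+1} · y_i)| (indices mod n). Compute each cross term:
  (6)(0) − (-4)(2) = 8
  (-4)(-3) − (0)(0) = 12
  (0)(-1) − (5)(-3) = 15
  (5)(2) − (6)(-1) = 16
Sum = 51, so (signed) Area = 51/2 = 51/2, |Area| = 51/2.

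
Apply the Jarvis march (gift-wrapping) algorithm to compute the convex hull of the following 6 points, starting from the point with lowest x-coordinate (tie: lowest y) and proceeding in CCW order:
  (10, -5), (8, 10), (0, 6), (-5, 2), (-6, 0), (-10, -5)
Hull (CCW) = [(-10, -5), (10, -5), (8, 10), (0, 6), (-5, 2)]

Jarvis march: at each step, from the current hull vertex p, select the next vertex q as the point such that every other point lies strictly to the left of (or on) the directed line p → q. (Equivalently: for every other point r, the cross product (q − p) × (r − p) ≥ 0.)
Starting point (lowest x, tie lowest y): (-10, -5). Wrap until returning to start. Resulting hull: (-10, -5), (10, -5), (8, 10), (0, 6), (-5, 2).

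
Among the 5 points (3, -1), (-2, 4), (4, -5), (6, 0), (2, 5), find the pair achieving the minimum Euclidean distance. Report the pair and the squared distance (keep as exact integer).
Pair = ((3, -1), (6, 0)); squared distance = 10

Compute all C(5, 2) = 10 pairwise squared distances (x_i − x_j)² + (y_i − y_j)². The minimum is 10, attained by the pair ((3, -1), (6, 0)).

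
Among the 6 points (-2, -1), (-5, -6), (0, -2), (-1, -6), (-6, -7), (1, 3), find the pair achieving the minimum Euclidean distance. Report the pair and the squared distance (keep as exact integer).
Pair = ((-5, -6), (-6, -7)); squared distance = 2

Compute all C(6, 2) = 15 pairwise squared distances (x_i − x_j)² + (y_i − y_j)². The minimum is 2, attained by the pair ((-5, -6), (-6, -7)).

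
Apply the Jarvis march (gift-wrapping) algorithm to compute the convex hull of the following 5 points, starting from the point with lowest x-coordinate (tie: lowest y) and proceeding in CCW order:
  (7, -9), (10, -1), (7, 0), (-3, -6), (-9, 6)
Hull (CCW) = [(-9, 6), (-3, -6), (7, -9), (10, -1)]

Jarvis march: at each step, from the current hull vertex p, select the next vertex q as the point such that every other point lies strictly to the left of (or on) the directed line p → q. (Equivalently: for every other point r, the cross product (q − p) × (r − p) ≥ 0.)
Starting point (lowest x, tie lowest y): (-9, 6). Wrap until returning to start. Resulting hull: (-9, 6), (-3, -6), (7, -9), (10, -1).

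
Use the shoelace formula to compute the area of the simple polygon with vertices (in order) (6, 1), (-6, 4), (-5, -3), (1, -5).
Area = 127/2

Shoelace formula: Area = (1/2) |Σ_i (x_i · y_{i+1} − x_{i+1} · y_i)| (indices mod n). Compute each cross term:
  (6)(4) − (-6)(1) = 30
  (-6)(-3) − (-5)(4) = 38
  (-5)(-5) − (1)(-3) = 28
  (1)(1) − (6)(-5) = 31
Sum = 127, so (signed) Area = 127/2 = 127/2, |Area| = 127/2.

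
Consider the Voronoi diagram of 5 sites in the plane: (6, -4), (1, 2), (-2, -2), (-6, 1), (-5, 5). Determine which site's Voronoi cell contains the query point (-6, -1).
Nearest site = (-6, 1)

The Voronoi cell of site s contains exactly those query points closer to s than to any other site. Compute squared distances from q = (-6, -1) to each site:
  (-6 − -6)² + (1 − -1)² = 4
  (-2 − -6)² + (-2 − -1)² = 17
  (-5 − -6)² + (5 − -1)² = 37
  (1 − -6)² + (2 − -1)² = 58
  (6 − -6)² + (-4 − -1)² = 153
Minimum is attained by (-6, 1), so q lies in its Voronoi cell.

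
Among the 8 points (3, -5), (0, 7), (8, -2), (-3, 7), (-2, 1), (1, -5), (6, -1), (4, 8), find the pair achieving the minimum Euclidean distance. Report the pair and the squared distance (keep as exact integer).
Pair = ((3, -5), (1, -5)); squared distance = 4

Compute all C(8, 2) = 28 pairwise squared distances (x_i − x_j)² + (y_i − y_j)². The minimum is 4, attained by the pair ((3, -5), (1, -5)).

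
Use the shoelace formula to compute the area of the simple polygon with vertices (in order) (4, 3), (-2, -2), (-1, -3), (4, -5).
Area = 51/2

Shoelace formula: Area = (1/2) |Σ_i (x_i · y_{i+1} − x_{i+1} · y_i)| (indices mod n). Compute each cross term:
  (4)(-2) − (-2)(3) = -2
  (-2)(-3) − (-1)(-2) = 4
  (-1)(-5) − (4)(-3) = 17
  (4)(3) − (4)(-5) = 32
Sum = 51, so (signed) Area = 51/2 = 51/2, |Area| = 51/2.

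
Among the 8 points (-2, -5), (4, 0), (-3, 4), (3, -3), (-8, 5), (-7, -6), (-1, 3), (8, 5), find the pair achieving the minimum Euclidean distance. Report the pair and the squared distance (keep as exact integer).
Pair = ((-3, 4), (-1, 3)); squared distance = 5

Compute all C(8, 2) = 28 pairwise squared distances (x_i − x_j)² + (y_i − y_j)². The minimum is 5, attained by the pair ((-3, 4), (-1, 3)).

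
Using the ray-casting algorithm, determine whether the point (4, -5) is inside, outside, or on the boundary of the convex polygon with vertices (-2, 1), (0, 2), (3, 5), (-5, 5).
The point (4, -5) lies strictly outside the polygon

Cast a horizontal ray to the right from the query point and count how many polygon edges it crosses (each edge strictly once or zero times, handled with the usual half-open convention). 
Parity of crossings → even ⇒ outside.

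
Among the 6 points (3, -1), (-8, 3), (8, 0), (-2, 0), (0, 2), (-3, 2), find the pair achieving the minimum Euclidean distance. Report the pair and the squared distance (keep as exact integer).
Pair = ((-2, 0), (-3, 2)); squared distance = 5

Compute all C(6, 2) = 15 pairwise squared distances (x_i − x_j)² + (y_i − y_j)². The minimum is 5, attained by the pair ((-2, 0), (-3, 2)).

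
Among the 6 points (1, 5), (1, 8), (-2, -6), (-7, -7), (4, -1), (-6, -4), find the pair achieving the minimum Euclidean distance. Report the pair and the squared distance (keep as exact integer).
Pair = ((1, 5), (1, 8)); squared distance = 9

Compute all C(6, 2) = 15 pairwise squared distances (x_i − x_j)² + (y_i − y_j)². The minimum is 9, attained by the pair ((1, 5), (1, 8)).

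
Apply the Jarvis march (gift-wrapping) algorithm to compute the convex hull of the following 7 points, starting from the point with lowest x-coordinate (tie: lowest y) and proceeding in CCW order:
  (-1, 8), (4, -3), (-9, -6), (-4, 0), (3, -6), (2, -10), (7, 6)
Hull (CCW) = [(-9, -6), (2, -10), (7, 6), (-1, 8)]

Jarvis march: at each step, from the current hull vertex p, select the next vertex q as the point such that every other point lies strictly to the left of (or on) the directed line p → q. (Equivalently: for every other point r, the cross product (q − p) × (r − p) ≥ 0.)
Starting point (lowest x, tie lowest y): (-9, -6). Wrap until returning to start. Resulting hull: (-9, -6), (2, -10), (7, 6), (-1, 8).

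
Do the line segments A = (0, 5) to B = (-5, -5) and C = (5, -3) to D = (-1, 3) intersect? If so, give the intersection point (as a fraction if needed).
Yes; intersection at (-1, 3) (t = 1/5 on AB, s = 1 on CD)

Parametrize AB as A + t(B − A) = (0 + -5 t, 5 + -10 t) and CD as C + s(D − C) = (5 + -6 s, -3 + 6 s). Solve the linear system for (t, s). Determinant = 90 ≠ 0, so a unique intersection of the containing lines exists. Solution: t = 1/5, s = 1 — both in [0, 1], so the segments cross. Intersection point: (-1, 3).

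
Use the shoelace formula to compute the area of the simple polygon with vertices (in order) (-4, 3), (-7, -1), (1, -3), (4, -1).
Area = 33

Shoelace formula: Area = (1/2) |Σ_i (x_i · y_{i+1} − x_{i+1} · y_i)| (indices mod n). Compute each cross term:
  (-4)(-1) − (-7)(3) = 25
  (-7)(-3) − (1)(-1) = 22
  (1)(-1) − (4)(-3) = 11
  (4)(3) − (-4)(-1) = 8
Sum = 66, so (signed) Area = 66/2 = 33, |Area| = 33.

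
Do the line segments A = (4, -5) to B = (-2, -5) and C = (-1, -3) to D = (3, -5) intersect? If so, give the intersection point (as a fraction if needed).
Yes; intersection at (3, -5) (t = 1/6 on AB, s = 1 on CD)

Parametrize AB as A + t(B − A) = (4 + -6 t, -5 + 0 t) and CD as C + s(D − C) = (-1 + 4 s, -3 + -2 s). Solve the linear system for (t, s). Determinant = -12 ≠ 0, so a unique intersection of the containing lines exists. Solution: t = 1/6, s = 1 — both in [0, 1], so the segments cross. Intersection point: (3, -5).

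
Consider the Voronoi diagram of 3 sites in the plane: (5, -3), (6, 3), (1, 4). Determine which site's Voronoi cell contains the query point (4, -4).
Nearest site = (5, -3)

The Voronoi cell of site s contains exactly those query points closer to s than to any other site. Compute squared distances from q = (4, -4) to each site:
  (5 − 4)² + (-3 − -4)² = 2
  (6 − 4)² + (3 − -4)² = 53
  (1 − 4)² + (4 − -4)² = 73
Minimum is attained by (5, -3), so q lies in its Voronoi cell.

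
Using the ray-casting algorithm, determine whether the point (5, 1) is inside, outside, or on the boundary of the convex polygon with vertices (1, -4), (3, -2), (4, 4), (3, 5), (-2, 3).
The point (5, 1) lies strictly outside the polygon

Cast a horizontal ray to the right from the query point and count how many polygon edges it crosses (each edge strictly once or zero times, handled with the usual half-open convention). 
Parity of crossings → even ⇒ outside.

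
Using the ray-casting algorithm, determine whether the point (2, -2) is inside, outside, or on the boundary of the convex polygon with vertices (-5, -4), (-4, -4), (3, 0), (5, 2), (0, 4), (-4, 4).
The point (2, -2) lies strictly outside the polygon

Cast a horizontal ray to the right from the query point and count how many polygon edges it crosses (each edge strictly once or zero times, handled with the usual half-open convention). 
Parity of crossings → even ⇒ outside.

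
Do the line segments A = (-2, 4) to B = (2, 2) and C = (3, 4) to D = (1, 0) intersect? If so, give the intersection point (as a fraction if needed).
Yes; intersection at (2, 2) (t = 1 on AB, s = 1/2 on CD)

Parametrize AB as A + t(B − A) = (-2 + 4 t, 4 + -2 t) and CD as C + s(D − C) = (3 + -2 s, 4 + -4 s). Solve the linear system for (t, s). Determinant = 20 ≠ 0, so a unique intersection of the containing lines exists. Solution: t = 1, s = 1/2 — both in [0, 1], so the segments cross. Intersection point: (2, 2).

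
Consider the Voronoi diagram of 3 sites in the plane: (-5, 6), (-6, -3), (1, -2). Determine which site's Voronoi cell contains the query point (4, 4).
Nearest site = (1, -2)

The Voronoi cell of site s contains exactly those query points closer to s than to any other site. Compute squared distances from q = (4, 4) to each site:
  (1 − 4)² + (-2 − 4)² = 45
  (-5 − 4)² + (6 − 4)² = 85
  (-6 − 4)² + (-3 − 4)² = 149
Minimum is attained by (1, -2), so q lies in its Voronoi cell.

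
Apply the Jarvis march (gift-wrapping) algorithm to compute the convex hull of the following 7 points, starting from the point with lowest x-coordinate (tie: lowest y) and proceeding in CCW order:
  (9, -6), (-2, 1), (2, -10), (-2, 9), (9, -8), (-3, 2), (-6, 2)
Hull (CCW) = [(-6, 2), (2, -10), (9, -8), (9, -6), (-2, 9)]

Jarvis march: at each step, from the current hull vertex p, select the next vertex q as the point such that every other point lies strictly to the left of (or on) the directed line p → q. (Equivalently: for every other point r, the cross product (q − p) × (r − p) ≥ 0.)
Starting point (lowest x, tie lowest y): (-6, 2). Wrap until returning to start. Resulting hull: (-6, 2), (2, -10), (9, -8), (9, -6), (-2, 9).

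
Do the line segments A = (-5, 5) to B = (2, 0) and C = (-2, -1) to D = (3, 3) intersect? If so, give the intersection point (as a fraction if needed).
Yes; intersection at (29/53, 55/53) (t = 42/53 on AB, s = 27/53 on CD)

Parametrize AB as A + t(B − A) = (-5 + 7 t, 5 + -5 t) and CD as C + s(D − C) = (-2 + 5 s, -1 + 4 s). Solve the linear system for (t, s). Determinant = -53 ≠ 0, so a unique intersection of the containing lines exists. Solution: t = 42/53, s = 27/53 — both in [0, 1], so the segments cross. Intersection point: (29/53, 55/53).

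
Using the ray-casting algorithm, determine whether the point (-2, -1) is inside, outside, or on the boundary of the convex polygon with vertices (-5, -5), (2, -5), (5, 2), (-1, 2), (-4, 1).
The point (-2, -1) lies strictly inside the polygon

Cast a horizontal ray to the right from the query point and count how many polygon edges it crosses (each edge strictly once or zero times, handled with the usual half-open convention). 
Parity of crossings → odd ⇒ inside.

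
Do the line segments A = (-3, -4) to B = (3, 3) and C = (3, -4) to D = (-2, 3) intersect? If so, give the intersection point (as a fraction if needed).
Yes; intersection at (3/11, -2/11) (t = 6/11 on AB, s = 6/11 on CD)

Parametrize AB as A + t(B − A) = (-3 + 6 t, -4 + 7 t) and CD as C + s(D − C) = (3 + -5 s, -4 + 7 s). Solve the linear system for (t, s). Determinant = -77 ≠ 0, so a unique intersection of the containing lines exists. Solution: t = 6/11, s = 6/11 — both in [0, 1], so the segments cross. Intersection point: (3/11, -2/11).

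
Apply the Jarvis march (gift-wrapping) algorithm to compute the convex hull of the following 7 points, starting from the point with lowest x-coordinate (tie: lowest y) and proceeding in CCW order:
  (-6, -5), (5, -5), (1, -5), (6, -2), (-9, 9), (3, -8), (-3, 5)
Hull (CCW) = [(-9, 9), (-6, -5), (3, -8), (5, -5), (6, -2), (-3, 5)]

Jarvis march: at each step, from the current hull vertex p, select the next vertex q as the point such that every other point lies strictly to the left of (or on) the directed line p → q. (Equivalently: for every other point r, the cross product (q − p) × (r − p) ≥ 0.)
Starting point (lowest x, tie lowest y): (-9, 9). Wrap until returning to start. Resulting hull: (-9, 9), (-6, -5), (3, -8), (5, -5), (6, -2), (-3, 5).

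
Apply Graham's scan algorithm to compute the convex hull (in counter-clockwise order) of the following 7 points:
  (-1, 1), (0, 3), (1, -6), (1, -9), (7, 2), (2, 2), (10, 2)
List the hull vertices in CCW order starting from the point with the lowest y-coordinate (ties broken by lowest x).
Hull (CCW) = [(1, -9), (10, 2), (0, 3), (-1, 1)]

Graham scan procedure:
  1. Find the pivot p₀ = point with lowest y (tie → lowest x): (1, -9).
  2. Sort the remaining points by polar angle around p₀.
  3. Walk through sorted points, maintaining a stack; pop the top while the last three entries make a non-left turn (cross product ≤ 0).
  4. Final stack is the convex hull in CCW order: (1, -9), (10, 2), (0, 3), (-1, 1).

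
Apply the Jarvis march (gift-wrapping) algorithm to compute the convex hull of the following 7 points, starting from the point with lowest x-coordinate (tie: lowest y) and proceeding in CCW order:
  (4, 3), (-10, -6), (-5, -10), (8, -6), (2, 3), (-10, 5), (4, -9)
Hull (CCW) = [(-10, -6), (-5, -10), (4, -9), (8, -6), (4, 3), (-10, 5)]

Jarvis march: at each step, from the current hull vertex p, select the next vertex q as the point such that every other point lies strictly to the left of (or on) the directed line p → q. (Equivalently: for every other point r, the cross product (q − p) × (r − p) ≥ 0.)
Starting point (lowest x, tie lowest y): (-10, -6). Wrap until returning to start. Resulting hull: (-10, -6), (-5, -10), (4, -9), (8, -6), (4, 3), (-10, 5).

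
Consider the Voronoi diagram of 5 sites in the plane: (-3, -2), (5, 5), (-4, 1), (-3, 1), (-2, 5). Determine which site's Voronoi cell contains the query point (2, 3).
Nearest site = (5, 5)

The Voronoi cell of site s contains exactly those query points closer to s than to any other site. Compute squared distances from q = (2, 3) to each site:
  (5 − 2)² + (5 − 3)² = 13
  (-2 − 2)² + (5 − 3)² = 20
  (-3 − 2)² + (1 − 3)² = 29
  (-4 − 2)² + (1 − 3)² = 40
  (-3 − 2)² + (-2 − 3)² = 50
Minimum is attained by (5, 5), so q lies in its Voronoi cell.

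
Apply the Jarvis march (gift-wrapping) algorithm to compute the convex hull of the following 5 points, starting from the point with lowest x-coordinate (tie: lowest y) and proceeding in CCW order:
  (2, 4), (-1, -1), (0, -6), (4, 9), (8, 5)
Hull (CCW) = [(-1, -1), (0, -6), (8, 5), (4, 9)]

Jarvis march: at each step, from the current hull vertex p, select the next vertex q as the point such that every other point lies strictly to the left of (or on) the directed line p → q. (Equivalently: for every other point r, the cross product (q − p) × (r − p) ≥ 0.)
Starting point (lowest x, tie lowest y): (-1, -1). Wrap until returning to start. Resulting hull: (-1, -1), (0, -6), (8, 5), (4, 9).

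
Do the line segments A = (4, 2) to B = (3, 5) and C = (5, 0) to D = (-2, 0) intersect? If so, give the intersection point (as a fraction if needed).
No (intersection of containing lines falls outside at least one segment)

Parametrize and solve: t = -2/3, s = 1/21. At least one of these is outside [0, 1], so the segments do not intersect.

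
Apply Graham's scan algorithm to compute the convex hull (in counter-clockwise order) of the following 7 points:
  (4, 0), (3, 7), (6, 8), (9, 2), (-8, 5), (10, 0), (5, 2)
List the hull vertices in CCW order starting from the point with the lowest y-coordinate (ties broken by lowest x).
Hull (CCW) = [(4, 0), (10, 0), (6, 8), (-8, 5)]

Graham scan procedure:
  1. Find the pivot p₀ = point with lowest y (tie → lowest x): (4, 0).
  2. Sort the remaining points by polar angle around p₀.
  3. Walk through sorted points, maintaining a stack; pop the top while the last three entries make a non-left turn (cross product ≤ 0).
  4. Final stack is the convex hull in CCW order: (4, 0), (10, 0), (6, 8), (-8, 5).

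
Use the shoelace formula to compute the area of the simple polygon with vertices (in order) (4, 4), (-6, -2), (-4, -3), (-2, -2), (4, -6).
Area = 44

Shoelace formula: Area = (1/2) |Σ_i (x_i · y_{i+1} − x_{i+1} · y_i)| (indices mod n). Compute each cross term:
  (4)(-2) − (-6)(4) = 16
  (-6)(-3) − (-4)(-2) = 10
  (-4)(-2) − (-2)(-3) = 2
  (-2)(-6) − (4)(-2) = 20
  (4)(4) − (4)(-6) = 40
Sum = 88, so (signed) Area = 88/2 = 44, |Area| = 44.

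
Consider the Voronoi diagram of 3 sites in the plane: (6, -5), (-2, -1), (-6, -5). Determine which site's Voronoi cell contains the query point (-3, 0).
Nearest site = (-2, -1)

The Voronoi cell of site s contains exactly those query points closer to s than to any other site. Compute squared distances from q = (-3, 0) to each site:
  (-2 − -3)² + (-1 − 0)² = 2
  (-6 − -3)² + (-5 − 0)² = 34
  (6 − -3)² + (-5 − 0)² = 106
Minimum is attained by (-2, -1), so q lies in its Voronoi cell.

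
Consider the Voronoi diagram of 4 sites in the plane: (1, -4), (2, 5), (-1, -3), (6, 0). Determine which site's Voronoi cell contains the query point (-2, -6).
Nearest site = (-1, -3)

The Voronoi cell of site s contains exactly those query points closer to s than to any other site. Compute squared distances from q = (-2, -6) to each site:
  (-1 − -2)² + (-3 − -6)² = 10
  (1 − -2)² + (-4 − -6)² = 13
  (6 − -2)² + (0 − -6)² = 100
  (2 − -2)² + (5 − -6)² = 137
Minimum is attained by (-1, -3), so q lies in its Voronoi cell.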